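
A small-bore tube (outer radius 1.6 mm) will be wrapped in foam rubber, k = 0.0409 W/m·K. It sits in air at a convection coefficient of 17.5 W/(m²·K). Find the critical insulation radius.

r_cr ≈ 2.34 mm

For a cylinder r_cr = k/h = 0.0409/17.5
r_cr = 2.34 mm; since the bare radius (1.6 mm) is below r_cr, adding a thin layer of insulation will *increase* heat loss.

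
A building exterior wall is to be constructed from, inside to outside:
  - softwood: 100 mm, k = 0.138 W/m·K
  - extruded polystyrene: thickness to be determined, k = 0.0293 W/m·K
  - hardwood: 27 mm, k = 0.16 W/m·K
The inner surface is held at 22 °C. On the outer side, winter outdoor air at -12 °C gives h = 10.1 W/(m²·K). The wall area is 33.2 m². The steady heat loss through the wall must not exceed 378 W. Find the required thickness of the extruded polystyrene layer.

Model the wall as resistances in series:
R_softwood = L/(kA) = 0.1/(0.138×33.2) = 0.02183 K/W
R_hardwood = L/(kA) = 0.027/(0.16×33.2) = 0.005083 K/W
R_outer film = 1/(h_o·A) = 1/(10.1×33.2) = 0.002982 K/W
Sum of the known resistances R_other = 0.02989 K/W
Required total resistance R_tot = ΔT/Q_allow = 34/378 = 0.08995 K/W
R_extruded polystyrene = R_tot − R_other = 0.06006 K/W
L = R·k·A = 0.06006×0.0293×33.2

L ≈ 58.4 mm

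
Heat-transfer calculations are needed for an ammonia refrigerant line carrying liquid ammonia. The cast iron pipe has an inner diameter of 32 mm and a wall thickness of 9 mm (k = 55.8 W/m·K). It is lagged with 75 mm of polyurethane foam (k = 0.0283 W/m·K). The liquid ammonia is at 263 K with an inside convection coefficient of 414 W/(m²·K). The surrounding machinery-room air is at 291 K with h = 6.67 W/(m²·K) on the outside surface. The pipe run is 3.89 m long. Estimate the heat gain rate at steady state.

Cylindrical conduction, so R = ln(r₂/r₁)/(2πkL) per layer, in series:
R_inner film = 1/(h_i·2πr₁L) = 1/(414×2π×0.016×3.89) = 0.006177 K/W
R_cast iron pipe wall = ln(25/16)/(2π×55.8×3.89) = 3.272×10^-4 K/W
R_polyurethane foam = ln(100/25)/(2π×0.0283×3.89) = 2.004 K/W
R_outer film = 1/(h_o·2πr_oL) = 1/(6.67×2π×0.1×3.89) = 0.06134 K/W
R_total = 2.072 K/W
Q = ΔT/R_total = 28/2.072

Q ≈ 13.5 W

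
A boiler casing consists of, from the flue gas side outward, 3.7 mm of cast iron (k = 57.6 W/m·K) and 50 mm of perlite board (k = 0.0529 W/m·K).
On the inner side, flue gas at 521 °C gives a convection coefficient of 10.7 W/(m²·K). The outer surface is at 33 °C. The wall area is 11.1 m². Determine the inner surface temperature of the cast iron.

T ≈ 477 °C

Model the wall as resistances in series:
R_inner film = 1/(h_i·A) = 1/(10.7×11.1) = 0.00842 K/W
R_cast iron = L/(kA) = 0.0037/(57.6×11.1) = 5.787×10^-6 K/W
R_perlite board = L/(kA) = 0.05/(0.0529×11.1) = 0.08515 K/W
R_total = 0.09358 K/W;  Q = ΔT/R_total = 488/0.09358 = 5215 W
T_interface = T_inner − Q·ΣR(inner→interface) = 521 − 5210×0.00842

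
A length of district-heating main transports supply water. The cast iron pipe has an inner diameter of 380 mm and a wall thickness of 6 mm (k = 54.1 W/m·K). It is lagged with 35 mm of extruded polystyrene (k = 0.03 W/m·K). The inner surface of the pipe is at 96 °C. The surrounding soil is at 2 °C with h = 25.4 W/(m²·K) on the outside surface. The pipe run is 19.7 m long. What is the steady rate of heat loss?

Q ≈ 2060 W

Treating each annulus and film as a series resistance:
R_cast iron pipe wall = ln(196/190)/(2π×54.1×19.7) = 4.643×10^-6 K/W
R_extruded polystyrene = ln(231/196)/(2π×0.03×19.7) = 0.04425 K/W
R_outer film = 1/(h_o·2πr_oL) = 1/(25.4×2π×0.231×19.7) = 0.001377 K/W
R_total = 0.04563 K/W
Q = ΔT/R_total = 94/0.04563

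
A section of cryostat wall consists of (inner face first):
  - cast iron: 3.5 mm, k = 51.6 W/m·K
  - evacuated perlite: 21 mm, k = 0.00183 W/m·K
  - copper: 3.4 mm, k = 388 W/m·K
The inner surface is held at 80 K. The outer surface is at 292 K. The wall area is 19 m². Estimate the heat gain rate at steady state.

Q ≈ 351 W

Using the resistance-network approach (series):
R_cast iron = L/(kA) = 0.0035/(51.6×19) = 3.57×10^-6 K/W
R_evacuated perlite = L/(kA) = 0.021/(0.00183×19) = 0.604 K/W
R_copper = L/(kA) = 0.0034/(388×19) = 4.612×10^-7 K/W
R_total = 0.604 K/W
Q = ΔT / R_total = 212 / 0.604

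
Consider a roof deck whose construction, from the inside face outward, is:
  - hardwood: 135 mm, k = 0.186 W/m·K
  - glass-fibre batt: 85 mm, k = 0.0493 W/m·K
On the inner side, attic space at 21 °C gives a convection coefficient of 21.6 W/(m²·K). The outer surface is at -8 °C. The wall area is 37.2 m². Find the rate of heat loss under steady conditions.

Q ≈ 432 W

Using the resistance-network approach (series):
R_inner film = 1/(h_i·A) = 1/(21.6×37.2) = 0.001245 K/W
R_hardwood = L/(kA) = 0.135/(0.186×37.2) = 0.01951 K/W
R_glass-fibre batt = L/(kA) = 0.085/(0.0493×37.2) = 0.04635 K/W
R_total = 0.0671 K/W
Q = ΔT / R_total = 29 / 0.0671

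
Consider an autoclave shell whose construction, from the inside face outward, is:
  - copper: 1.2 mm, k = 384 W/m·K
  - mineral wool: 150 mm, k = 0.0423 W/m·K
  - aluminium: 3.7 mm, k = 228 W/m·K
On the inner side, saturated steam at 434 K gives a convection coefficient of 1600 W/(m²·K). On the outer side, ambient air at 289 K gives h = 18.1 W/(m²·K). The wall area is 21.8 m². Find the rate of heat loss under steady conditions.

Series thermal resistances:
R_inner film = 1/(h_i·A) = 1/(1600×21.8) = 2.867×10^-5 K/W
R_copper = L/(kA) = 0.0012/(384×21.8) = 1.433×10^-7 K/W
R_mineral wool = L/(kA) = 0.15/(0.0423×21.8) = 0.1627 K/W
R_aluminium = L/(kA) = 0.0037/(228×21.8) = 7.444×10^-7 K/W
R_outer film = 1/(h_o·A) = 1/(18.1×21.8) = 0.002534 K/W
R_total = 0.1652 K/W
Q = ΔT / R_total = 145 / 0.1652

Q ≈ 878 W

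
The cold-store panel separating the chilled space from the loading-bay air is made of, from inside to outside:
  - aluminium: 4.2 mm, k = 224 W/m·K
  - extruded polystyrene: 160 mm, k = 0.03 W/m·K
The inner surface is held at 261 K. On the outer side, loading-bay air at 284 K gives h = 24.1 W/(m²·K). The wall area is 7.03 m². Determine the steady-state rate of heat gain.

Q ≈ 30.1 W

Thermal resistances in series:
R_aluminium = L/(kA) = 0.0042/(224×7.03) = 2.667×10^-6 K/W
R_extruded polystyrene = L/(kA) = 0.16/(0.03×7.03) = 0.7587 K/W
R_outer film = 1/(h_o·A) = 1/(24.1×7.03) = 0.005902 K/W
R_total = 0.7646 K/W
Q = ΔT / R_total = 23 / 0.7646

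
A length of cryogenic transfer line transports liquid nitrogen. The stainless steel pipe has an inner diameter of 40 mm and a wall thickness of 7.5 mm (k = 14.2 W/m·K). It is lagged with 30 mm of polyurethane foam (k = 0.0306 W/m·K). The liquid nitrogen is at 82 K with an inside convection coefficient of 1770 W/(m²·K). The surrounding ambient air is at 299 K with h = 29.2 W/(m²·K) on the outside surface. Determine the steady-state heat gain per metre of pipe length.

Cylindrical conduction, so R = ln(r₂/r₁)/(2πkL) per layer, in series:
R_inner film = 1/(h_i·2πr₁L) = 1/(1770×2π×0.02×1) = 0.004496 K/W
R_stainless steel pipe wall = ln(27.5/20)/(2π×14.2×1) = 0.003569 K/W
R_polyurethane foam = ln(57.5/27.5)/(2π×0.0306×1) = 3.836 K/W
R_outer film = 1/(h_o·2πr_oL) = 1/(29.2×2π×0.0575×1) = 0.09479 K/W
R_total = 3.939 K/W
Q = ΔT/R_total = 217/3.939

q′ ≈ 55.1 W/m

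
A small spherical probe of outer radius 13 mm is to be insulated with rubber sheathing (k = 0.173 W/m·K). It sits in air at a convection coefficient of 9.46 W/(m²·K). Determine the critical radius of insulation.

r_cr ≈ 36.6 mm

For a sphere r_cr = 2k/h = 2×0.173/9.46
r_cr = 36.6 mm; since the bare radius (13 mm) is below r_cr, adding a thin layer of insulation will *increase* heat loss.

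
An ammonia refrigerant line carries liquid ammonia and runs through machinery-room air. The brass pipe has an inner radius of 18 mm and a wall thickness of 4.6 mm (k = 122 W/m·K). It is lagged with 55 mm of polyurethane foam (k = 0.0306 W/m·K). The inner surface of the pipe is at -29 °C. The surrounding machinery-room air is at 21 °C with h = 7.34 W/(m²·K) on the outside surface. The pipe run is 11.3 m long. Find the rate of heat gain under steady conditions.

Treating each annulus and film as a series resistance:
R_brass pipe wall = ln(22.6/18)/(2π×122×11.3) = 2.627×10^-5 K/W
R_polyurethane foam = ln(77.6/22.6)/(2π×0.0306×11.3) = 0.5678 K/W
R_outer film = 1/(h_o·2πr_oL) = 1/(7.34×2π×0.0776×11.3) = 0.02473 K/W
R_total = 0.5926 K/W
Q = ΔT/R_total = 50/0.5926

Q ≈ 84.4 W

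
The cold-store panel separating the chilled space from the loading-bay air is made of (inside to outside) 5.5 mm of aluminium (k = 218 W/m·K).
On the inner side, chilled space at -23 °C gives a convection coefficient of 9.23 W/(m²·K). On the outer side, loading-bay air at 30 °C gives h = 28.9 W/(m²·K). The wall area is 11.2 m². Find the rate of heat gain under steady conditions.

Q ≈ 4150 W

Thermal resistances in series:
R_inner film = 1/(h_i·A) = 1/(9.23×11.2) = 0.009673 K/W
R_aluminium = L/(kA) = 0.0055/(218×11.2) = 2.253×10^-6 K/W
R_outer film = 1/(h_o·A) = 1/(28.9×11.2) = 0.003089 K/W
R_total = 0.01277 K/W
Q = ΔT / R_total = 53 / 0.01277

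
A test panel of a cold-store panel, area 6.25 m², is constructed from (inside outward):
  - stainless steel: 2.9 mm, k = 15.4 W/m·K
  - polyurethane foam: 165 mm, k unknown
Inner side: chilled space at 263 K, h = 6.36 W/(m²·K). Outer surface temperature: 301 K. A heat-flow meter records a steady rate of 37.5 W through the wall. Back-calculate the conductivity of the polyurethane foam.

Using the resistance-network approach (series):
R_inner film = 1/(h_i·A) = 1/(6.36×6.25) = 0.02516 K/W
R_stainless steel = L/(kA) = 0.0029/(15.4×6.25) = 3.013×10^-5 K/W
Sum of known resistances R_other = 0.02519 K/W
Total R = ΔT/Q = 38/37.5 = 1.013 K/W
R_polyurethane foam = R_total − R_other = 0.9881 K/W
k = L/(R·A) = 0.165/(0.9881×6.25)

k ≈ 0.0267 W/(m·K)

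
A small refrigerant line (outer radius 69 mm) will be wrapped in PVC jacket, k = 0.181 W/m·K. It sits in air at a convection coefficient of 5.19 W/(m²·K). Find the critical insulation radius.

r_cr ≈ 34.9 mm

For a cylinder r_cr = k/h = 0.181/5.19
r_cr = 34.9 mm; since the bare radius (69 mm) is above r_cr, any added insulation will reduce heat loss.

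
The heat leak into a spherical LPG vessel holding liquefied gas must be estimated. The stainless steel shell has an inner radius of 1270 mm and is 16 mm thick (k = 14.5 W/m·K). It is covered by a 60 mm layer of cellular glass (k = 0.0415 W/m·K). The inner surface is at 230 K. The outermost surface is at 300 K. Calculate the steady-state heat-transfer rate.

Q ≈ 1050 W

Spherical conduction: R = (1/r_in − 1/r_out)/(4πk) per layer; series-sum.
R_stainless steel shell = (1/1.27 − 1/1.286)/(4π×14.5) = 5.376×10^-5 K/W
R_cellular glass = (1/1.286 − 1/1.346)/(4π×0.0415) = 0.06647 K/W
R_total = 0.06652 K/W
Q = ΔT/R_total = 70/0.06652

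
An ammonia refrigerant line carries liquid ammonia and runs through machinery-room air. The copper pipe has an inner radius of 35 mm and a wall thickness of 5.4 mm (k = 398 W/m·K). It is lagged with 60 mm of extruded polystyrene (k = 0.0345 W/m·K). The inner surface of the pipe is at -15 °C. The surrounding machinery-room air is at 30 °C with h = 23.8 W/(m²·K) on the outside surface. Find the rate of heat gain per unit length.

Treating each annulus and film as a series resistance:
R_copper pipe wall = ln(40.4/35)/(2π×398×1) = 5.738×10^-5 K/W
R_extruded polystyrene = ln(100.4/40.4)/(2π×0.0345×1) = 4.2 K/W
R_outer film = 1/(h_o·2πr_oL) = 1/(23.8×2π×0.1004×1) = 0.06661 K/W
R_total = 4.266 K/W
Q = ΔT/R_total = 45/4.266

q′ ≈ 10.5 W/m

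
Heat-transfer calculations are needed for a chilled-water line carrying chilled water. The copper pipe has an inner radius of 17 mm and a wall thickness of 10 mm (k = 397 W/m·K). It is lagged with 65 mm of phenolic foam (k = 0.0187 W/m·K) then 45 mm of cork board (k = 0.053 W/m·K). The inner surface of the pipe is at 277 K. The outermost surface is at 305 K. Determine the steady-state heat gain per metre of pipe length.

q′ ≈ 2.41 W/m

For a radial system each layer contributes R = ln(r_out/r_in)/(2πkL); films add R = 1/(hA).
R_copper pipe wall = ln(27/17)/(2π×397×1) = 1.855×10^-4 K/W
R_phenolic foam = ln(92/27)/(2π×0.0187×1) = 10.43 K/W
R_cork board = ln(137/92)/(2π×0.053×1) = 1.196 K/W
R_total = 11.63 K/W
Q = ΔT/R_total = 28/11.63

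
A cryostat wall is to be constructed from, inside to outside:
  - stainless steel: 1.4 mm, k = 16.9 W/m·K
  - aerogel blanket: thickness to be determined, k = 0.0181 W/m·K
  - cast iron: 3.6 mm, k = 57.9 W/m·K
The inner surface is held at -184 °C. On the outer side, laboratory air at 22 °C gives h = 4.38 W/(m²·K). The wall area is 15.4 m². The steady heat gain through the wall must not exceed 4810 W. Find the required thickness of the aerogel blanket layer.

L ≈ 7.8 mm

Thermal resistances in series:
R_stainless steel = L/(kA) = 0.0014/(16.9×15.4) = 5.379×10^-6 K/W
R_cast iron = L/(kA) = 0.0036/(57.9×15.4) = 4.037×10^-6 K/W
R_outer film = 1/(h_o·A) = 1/(4.38×15.4) = 0.01483 K/W
Sum of the known resistances R_other = 0.01483 K/W
Required total resistance R_tot = ΔT/Q_allow = 206/4810 = 0.04283 K/W
R_aerogel blanket = R_tot − R_other = 0.02799 K/W
L = R·k·A = 0.02799×0.0181×15.4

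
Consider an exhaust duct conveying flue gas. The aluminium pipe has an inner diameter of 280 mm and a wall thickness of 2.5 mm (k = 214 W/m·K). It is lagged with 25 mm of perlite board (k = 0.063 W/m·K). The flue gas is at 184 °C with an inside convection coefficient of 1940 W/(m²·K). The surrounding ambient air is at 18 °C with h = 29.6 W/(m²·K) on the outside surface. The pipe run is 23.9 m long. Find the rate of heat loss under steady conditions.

Q ≈ 9000 W

Per-layer cylindrical resistances, series-summed:
R_inner film = 1/(h_i·2πr₁L) = 1/(1940×2π×0.14×23.9) = 2.452×10^-5 K/W
R_aluminium pipe wall = ln(142.5/140)/(2π×214×23.9) = 5.508×10^-7 K/W
R_perlite board = ln(167.5/142.5)/(2π×0.063×23.9) = 0.01709 K/W
R_outer film = 1/(h_o·2πr_oL) = 1/(29.6×2π×0.1675×23.9) = 0.001343 K/W
R_total = 0.01845 K/W
Q = ΔT/R_total = 166/0.01845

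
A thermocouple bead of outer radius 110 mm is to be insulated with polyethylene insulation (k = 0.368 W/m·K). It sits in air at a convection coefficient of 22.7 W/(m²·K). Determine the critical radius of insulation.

For a sphere r_cr = 2k/h = 2×0.368/22.7
r_cr = 32.4 mm; since the bare radius (110 mm) is above r_cr, any added insulation will reduce heat loss.

r_cr ≈ 32.4 mm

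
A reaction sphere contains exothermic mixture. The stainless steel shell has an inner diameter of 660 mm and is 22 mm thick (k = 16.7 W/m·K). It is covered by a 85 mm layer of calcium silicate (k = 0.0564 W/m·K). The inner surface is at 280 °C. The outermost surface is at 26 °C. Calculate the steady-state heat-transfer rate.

Radial (spherical) resistances in series:
R_stainless steel shell = (1/0.33 − 1/0.352)/(4π×16.7) = 9.025×10^-4 K/W
R_calcium silicate = (1/0.352 − 1/0.437)/(4π×0.0564) = 0.7797 K/W
R_total = 0.7806 K/W
Q = ΔT/R_total = 254/0.7806

Q ≈ 325 W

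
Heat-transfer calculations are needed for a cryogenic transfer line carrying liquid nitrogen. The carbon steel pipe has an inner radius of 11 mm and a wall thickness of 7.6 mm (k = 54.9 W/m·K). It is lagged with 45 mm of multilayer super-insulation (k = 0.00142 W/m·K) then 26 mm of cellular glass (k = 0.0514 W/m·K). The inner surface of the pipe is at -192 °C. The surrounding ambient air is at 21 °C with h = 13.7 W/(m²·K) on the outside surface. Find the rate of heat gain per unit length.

q′ ≈ 1.53 W/m

Treating each annulus and film as a series resistance:
R_carbon steel pipe wall = ln(18.6/11)/(2π×54.9×1) = 0.001523 K/W
R_multilayer super-insulation = ln(63.6/18.6)/(2π×0.00142×1) = 137.8 K/W
R_cellular glass = ln(89.6/63.6)/(2π×0.0514×1) = 1.061 K/W
R_outer film = 1/(h_o·2πr_oL) = 1/(13.7×2π×0.0896×1) = 0.1297 K/W
R_total = 139 K/W
Q = ΔT/R_total = 213/139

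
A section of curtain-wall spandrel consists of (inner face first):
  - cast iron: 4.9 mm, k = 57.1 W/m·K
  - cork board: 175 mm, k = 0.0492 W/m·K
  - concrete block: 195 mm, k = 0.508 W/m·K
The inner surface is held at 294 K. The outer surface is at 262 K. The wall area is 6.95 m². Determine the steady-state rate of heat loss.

Thermal resistances in series:
R_cast iron = L/(kA) = 0.0049/(57.1×6.95) = 1.235×10^-5 K/W
R_cork board = L/(kA) = 0.175/(0.0492×6.95) = 0.5118 K/W
R_concrete block = L/(kA) = 0.195/(0.508×6.95) = 0.05523 K/W
R_total = 0.567 K/W
Q = ΔT / R_total = 32 / 0.567

Q ≈ 56.4 W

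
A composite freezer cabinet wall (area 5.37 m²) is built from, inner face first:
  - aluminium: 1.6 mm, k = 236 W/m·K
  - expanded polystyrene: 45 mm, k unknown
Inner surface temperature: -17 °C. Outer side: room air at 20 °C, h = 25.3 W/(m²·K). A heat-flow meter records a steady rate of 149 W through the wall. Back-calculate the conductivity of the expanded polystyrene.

Model the wall as resistances in series:
R_aluminium = L/(kA) = 0.0016/(236×5.37) = 1.263×10^-6 K/W
R_outer film = 1/(h_o·A) = 1/(25.3×5.37) = 0.00736 K/W
Sum of known resistances R_other = 0.007362 K/W
Total R = ΔT/Q = 37/149 = 0.2483 K/W
R_expanded polystyrene = R_total − R_other = 0.241 K/W
k = L/(R·A) = 0.045/(0.241×5.37)

k ≈ 0.0348 W/(m·K)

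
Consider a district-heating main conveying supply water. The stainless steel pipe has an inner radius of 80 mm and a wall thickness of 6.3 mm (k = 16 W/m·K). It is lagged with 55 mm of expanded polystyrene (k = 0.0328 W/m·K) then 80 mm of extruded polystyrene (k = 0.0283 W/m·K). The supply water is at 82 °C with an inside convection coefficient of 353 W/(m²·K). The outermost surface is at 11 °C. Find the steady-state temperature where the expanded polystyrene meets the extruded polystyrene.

Radial resistances (cylindrical: R_cond = ln(r_o/r_i)/(2πkL), R_conv = 1/(h·2πrL)):
R_inner film = 1/(h_i·2πr₁L) = 1/(353×2π×0.08×1) = 0.005636 K/W
R_stainless steel pipe wall = ln(86.3/80)/(2π×16×1) = 7.54×10^-4 K/W
R_expanded polystyrene = ln(141.3/86.3)/(2π×0.0328×1) = 2.392 K/W
R_extruded polystyrene = ln(221.3/141.3)/(2π×0.0283×1) = 2.523 K/W
R_total = 4.922 K/W
Q = ΔT/R_total = 71/4.922
Q = 14.4 W/m
T_interface = T_inner − Q·ΣR(inner→interface) = 82 − 14.4×2.399

T ≈ 47.4 °C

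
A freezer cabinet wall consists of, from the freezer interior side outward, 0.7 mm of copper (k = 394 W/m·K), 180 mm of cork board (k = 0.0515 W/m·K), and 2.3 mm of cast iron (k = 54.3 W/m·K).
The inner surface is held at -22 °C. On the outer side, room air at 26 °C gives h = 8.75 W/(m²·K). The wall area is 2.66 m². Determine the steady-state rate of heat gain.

Q ≈ 35.4 W

Using the resistance-network approach (series):
R_copper = L/(kA) = 0.0007/(394×2.66) = 6.679×10^-7 K/W
R_cork board = L/(kA) = 0.18/(0.0515×2.66) = 1.314 K/W
R_cast iron = L/(kA) = 0.0023/(54.3×2.66) = 1.592×10^-5 K/W
R_outer film = 1/(h_o·A) = 1/(8.75×2.66) = 0.04296 K/W
R_total = 1.357 K/W
Q = ΔT / R_total = 48 / 1.357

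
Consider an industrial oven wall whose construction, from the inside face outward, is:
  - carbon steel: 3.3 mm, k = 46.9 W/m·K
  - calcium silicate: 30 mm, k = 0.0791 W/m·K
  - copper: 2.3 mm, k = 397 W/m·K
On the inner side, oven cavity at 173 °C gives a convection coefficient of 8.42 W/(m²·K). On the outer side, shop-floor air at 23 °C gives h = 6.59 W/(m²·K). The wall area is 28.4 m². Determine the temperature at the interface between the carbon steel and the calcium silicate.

T ≈ 146 °C

Thermal resistances in series:
R_inner film = 1/(h_i·A) = 1/(8.42×28.4) = 0.004182 K/W
R_carbon steel = L/(kA) = 0.0033/(46.9×28.4) = 2.478×10^-6 K/W
R_calcium silicate = L/(kA) = 0.03/(0.0791×28.4) = 0.01335 K/W
R_copper = L/(kA) = 0.0023/(397×28.4) = 2.04×10^-7 K/W
R_outer film = 1/(h_o·A) = 1/(6.59×28.4) = 0.005343 K/W
R_total = 0.02288 K/W;  Q = ΔT/R_total = 150/0.02288 = 6555 W
T_interface = T_inner − Q·ΣR(inner→interface) = 173 − 6560×0.004184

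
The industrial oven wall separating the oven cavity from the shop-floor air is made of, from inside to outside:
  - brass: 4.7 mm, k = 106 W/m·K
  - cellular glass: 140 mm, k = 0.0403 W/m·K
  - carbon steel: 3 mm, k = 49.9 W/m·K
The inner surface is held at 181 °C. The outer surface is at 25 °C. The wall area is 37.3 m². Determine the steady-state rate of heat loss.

Q ≈ 1670 W

Model the wall as resistances in series:
R_brass = L/(kA) = 0.0047/(106×37.3) = 1.189×10^-6 K/W
R_cellular glass = L/(kA) = 0.14/(0.0403×37.3) = 0.09314 K/W
R_carbon steel = L/(kA) = 0.003/(49.9×37.3) = 1.612×10^-6 K/W
R_total = 0.09314 K/W
Q = ΔT / R_total = 156 / 0.09314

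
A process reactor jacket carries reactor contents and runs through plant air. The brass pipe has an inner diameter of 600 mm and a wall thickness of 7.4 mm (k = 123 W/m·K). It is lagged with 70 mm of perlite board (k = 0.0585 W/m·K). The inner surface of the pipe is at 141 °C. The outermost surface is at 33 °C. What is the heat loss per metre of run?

q′ ≈ 193 W/m

Radial resistances (cylindrical: R_cond = ln(r_o/r_i)/(2πkL), R_conv = 1/(h·2πrL)):
R_brass pipe wall = ln(307.4/300)/(2π×123×1) = 3.153×10^-5 K/W
R_perlite board = ln(377.4/307.4)/(2π×0.0585×1) = 0.5581 K/W
R_total = 0.5582 K/W
Q = ΔT/R_total = 108/0.5582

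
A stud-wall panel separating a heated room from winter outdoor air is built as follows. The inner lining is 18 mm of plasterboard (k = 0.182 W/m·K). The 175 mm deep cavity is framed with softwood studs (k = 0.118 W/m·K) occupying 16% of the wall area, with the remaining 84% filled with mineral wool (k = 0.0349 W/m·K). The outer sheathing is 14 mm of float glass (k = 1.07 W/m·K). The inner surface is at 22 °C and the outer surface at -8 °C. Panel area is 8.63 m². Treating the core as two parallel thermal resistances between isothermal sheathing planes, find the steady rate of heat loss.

Sheathing layers in series; stud and cavity paths in parallel between them.
R_inner = 0.018/(0.182×8.63) = 0.01146 K/W
R_stud  = 0.175/(0.118×0.16×8.63) = 1.074 K/W
R_cav   = 0.175/(0.0349×0.84×8.63) = 0.6917 K/W
1/R_core = 1/R_stud + 1/R_cav → R_core = 0.4207 K/W
R_outer = 0.014/(1.07×8.63) = 0.001516 K/W
R_total = 0.4337 K/W
Q = ΔT/R_total = 30/0.4337

Q ≈ 69.2 W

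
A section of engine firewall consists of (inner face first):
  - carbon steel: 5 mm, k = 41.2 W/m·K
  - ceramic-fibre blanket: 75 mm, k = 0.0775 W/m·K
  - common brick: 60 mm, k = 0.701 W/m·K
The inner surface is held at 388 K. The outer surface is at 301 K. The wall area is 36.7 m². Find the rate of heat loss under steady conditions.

Q ≈ 3030 W

Treating each layer as a thermal resistance in series:
R_carbon steel = L/(kA) = 0.005/(41.2×36.7) = 3.307×10^-6 K/W
R_ceramic-fibre blanket = L/(kA) = 0.075/(0.0775×36.7) = 0.02637 K/W
R_common brick = L/(kA) = 0.06/(0.701×36.7) = 0.002332 K/W
R_total = 0.0287 K/W
Q = ΔT / R_total = 87 / 0.0287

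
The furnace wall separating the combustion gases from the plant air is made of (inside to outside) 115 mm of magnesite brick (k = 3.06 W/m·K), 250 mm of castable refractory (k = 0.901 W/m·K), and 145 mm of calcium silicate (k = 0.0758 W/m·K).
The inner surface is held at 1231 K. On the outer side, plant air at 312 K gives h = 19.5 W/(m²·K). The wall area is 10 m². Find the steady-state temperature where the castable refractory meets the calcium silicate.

Thermal resistances in series:
R_magnesite brick = L/(kA) = 0.115/(3.06×10) = 0.003758 K/W
R_castable refractory = L/(kA) = 0.25/(0.901×10) = 0.02775 K/W
R_calcium silicate = L/(kA) = 0.145/(0.0758×10) = 0.1913 K/W
R_outer film = 1/(h_o·A) = 1/(19.5×10) = 0.005128 K/W
R_total = 0.2279 K/W;  Q = ΔT/R_total = 919/0.2279 = 4032 W
T_interface = T_inner − Q·ΣR(inner→interface) = 1231 − 4030×0.03151

T ≈ 1100 K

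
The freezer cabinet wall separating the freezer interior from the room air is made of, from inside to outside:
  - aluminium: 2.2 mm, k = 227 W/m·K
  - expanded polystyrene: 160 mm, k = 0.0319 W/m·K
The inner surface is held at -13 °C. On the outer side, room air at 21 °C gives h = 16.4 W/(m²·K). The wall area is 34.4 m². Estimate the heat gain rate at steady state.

Using the resistance-network approach (series):
R_aluminium = L/(kA) = 0.0022/(227×34.4) = 2.817×10^-7 K/W
R_expanded polystyrene = L/(kA) = 0.16/(0.0319×34.4) = 0.1458 K/W
R_outer film = 1/(h_o·A) = 1/(16.4×34.4) = 0.001773 K/W
R_total = 0.1476 K/W
Q = ΔT / R_total = 34 / 0.1476

Q ≈ 230 W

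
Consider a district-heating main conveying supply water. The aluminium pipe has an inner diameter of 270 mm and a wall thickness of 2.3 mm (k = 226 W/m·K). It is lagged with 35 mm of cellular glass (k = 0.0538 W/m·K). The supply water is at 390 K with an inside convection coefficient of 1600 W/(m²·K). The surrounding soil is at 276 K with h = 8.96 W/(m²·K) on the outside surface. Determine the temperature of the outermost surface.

T ≈ 291 K

Cylindrical conduction, so R = ln(r₂/r₁)/(2πkL) per layer, in series:
R_inner film = 1/(h_i·2πr₁L) = 1/(1600×2π×0.135×1) = 7.368×10^-4 K/W
R_aluminium pipe wall = ln(137.3/135)/(2π×226×1) = 1.19×10^-5 K/W
R_cellular glass = ln(172.3/137.3)/(2π×0.0538×1) = 0.6717 K/W
R_outer film = 1/(h_o·2πr_oL) = 1/(8.96×2π×0.1723×1) = 0.1031 K/W
R_total = 0.7756 K/W
Q = ΔT/R_total = 114/0.7756
Q = 147 W/m
T_interface = T_inner − Q·ΣR(inner→interface) = 390 − 147×0.6725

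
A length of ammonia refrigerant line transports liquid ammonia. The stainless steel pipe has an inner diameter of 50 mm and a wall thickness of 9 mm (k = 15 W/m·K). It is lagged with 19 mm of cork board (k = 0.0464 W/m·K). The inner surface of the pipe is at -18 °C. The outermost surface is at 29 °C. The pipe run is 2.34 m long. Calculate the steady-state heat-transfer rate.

Treating each annulus and film as a series resistance:
R_stainless steel pipe wall = ln(34/25)/(2π×15×2.34) = 0.001394 K/W
R_cork board = ln(53/34)/(2π×0.0464×2.34) = 0.6507 K/W
R_total = 0.6521 K/W
Q = ΔT/R_total = 47/0.6521

Q ≈ 72.1 W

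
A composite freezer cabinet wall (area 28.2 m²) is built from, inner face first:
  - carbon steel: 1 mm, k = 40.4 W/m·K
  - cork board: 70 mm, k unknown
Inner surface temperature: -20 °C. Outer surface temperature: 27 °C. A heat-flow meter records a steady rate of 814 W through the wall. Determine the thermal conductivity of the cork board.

Using the resistance-network approach (series):
R_carbon steel = L/(kA) = 0.001/(40.4×28.2) = 8.777×10^-7 K/W
Sum of known resistances R_other = 8.777×10^-7 K/W
Total R = ΔT/Q = 47/814 = 0.05774 K/W
R_cork board = R_total − R_other = 0.05774 K/W
k = L/(R·A) = 0.07/(0.05774×28.2)

k ≈ 0.043 W/(m·K)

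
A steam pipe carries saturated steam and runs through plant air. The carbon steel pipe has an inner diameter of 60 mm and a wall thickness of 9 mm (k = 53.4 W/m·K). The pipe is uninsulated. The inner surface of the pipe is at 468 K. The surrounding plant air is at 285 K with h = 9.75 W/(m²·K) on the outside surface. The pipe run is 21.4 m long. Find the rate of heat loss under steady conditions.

Q ≈ 9340 W

Per-layer cylindrical resistances, series-summed:
R_carbon steel pipe wall = ln(39/30)/(2π×53.4×21.4) = 3.654×10^-5 K/W
R_outer film = 1/(h_o·2πr_oL) = 1/(9.75×2π×0.039×21.4) = 0.01956 K/W
R_total = 0.0196 K/W
Q = ΔT/R_total = 183/0.0196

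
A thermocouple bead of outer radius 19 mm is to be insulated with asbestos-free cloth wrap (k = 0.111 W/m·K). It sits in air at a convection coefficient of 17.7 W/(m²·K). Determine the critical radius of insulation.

r_cr ≈ 12.5 mm

For a sphere r_cr = 2k/h = 2×0.111/17.7
r_cr = 12.5 mm; since the bare radius (19 mm) is above r_cr, any added insulation will reduce heat loss.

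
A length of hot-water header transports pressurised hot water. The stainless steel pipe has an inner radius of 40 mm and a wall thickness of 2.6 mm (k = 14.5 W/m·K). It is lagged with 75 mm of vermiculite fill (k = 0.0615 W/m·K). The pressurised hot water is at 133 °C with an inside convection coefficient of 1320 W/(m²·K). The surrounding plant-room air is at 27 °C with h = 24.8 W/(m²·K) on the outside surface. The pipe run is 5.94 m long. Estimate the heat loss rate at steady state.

Q ≈ 234 W

Radial resistances (cylindrical: R_cond = ln(r_o/r_i)/(2πkL), R_conv = 1/(h·2πrL)):
R_inner film = 1/(h_i·2πr₁L) = 1/(1320×2π×0.04×5.94) = 5.075×10^-4 K/W
R_stainless steel pipe wall = ln(42.6/40)/(2π×14.5×5.94) = 1.164×10^-4 K/W
R_vermiculite fill = ln(117.6/42.6)/(2π×0.0615×5.94) = 0.4424 K/W
R_outer film = 1/(h_o·2πr_oL) = 1/(24.8×2π×0.1176×5.94) = 0.009187 K/W
R_total = 0.4522 K/W
Q = ΔT/R_total = 106/0.4522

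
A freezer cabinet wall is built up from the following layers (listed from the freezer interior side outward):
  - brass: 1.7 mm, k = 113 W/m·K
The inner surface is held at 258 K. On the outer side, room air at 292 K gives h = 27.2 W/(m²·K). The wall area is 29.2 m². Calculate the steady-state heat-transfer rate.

Model the wall as resistances in series:
R_brass = L/(kA) = 0.0017/(113×29.2) = 5.152×10^-7 K/W
R_outer film = 1/(h_o·A) = 1/(27.2×29.2) = 0.001259 K/W
R_total = 0.00126 K/W
Q = ΔT / R_total = 34 / 0.00126

Q ≈ 27000 W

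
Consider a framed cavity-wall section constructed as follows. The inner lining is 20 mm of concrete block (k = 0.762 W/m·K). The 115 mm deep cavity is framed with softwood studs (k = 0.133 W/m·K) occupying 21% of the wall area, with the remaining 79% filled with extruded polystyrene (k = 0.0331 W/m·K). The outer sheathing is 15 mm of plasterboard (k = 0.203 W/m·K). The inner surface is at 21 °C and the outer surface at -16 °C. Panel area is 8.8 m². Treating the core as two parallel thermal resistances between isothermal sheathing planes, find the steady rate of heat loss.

Sheathing layers in series; stud and cavity paths in parallel between them.
R_inner = 0.02/(0.762×8.8) = 0.002983 K/W
R_stud  = 0.115/(0.133×0.21×8.8) = 0.4679 K/W
R_cav   = 0.115/(0.0331×0.79×8.8) = 0.4998 K/W
1/R_core = 1/R_stud + 1/R_cav → R_core = 0.2416 K/W
R_outer = 0.015/(0.203×8.8) = 0.008397 K/W
R_total = 0.253 K/W
Q = ΔT/R_total = 37/0.253

Q ≈ 146 W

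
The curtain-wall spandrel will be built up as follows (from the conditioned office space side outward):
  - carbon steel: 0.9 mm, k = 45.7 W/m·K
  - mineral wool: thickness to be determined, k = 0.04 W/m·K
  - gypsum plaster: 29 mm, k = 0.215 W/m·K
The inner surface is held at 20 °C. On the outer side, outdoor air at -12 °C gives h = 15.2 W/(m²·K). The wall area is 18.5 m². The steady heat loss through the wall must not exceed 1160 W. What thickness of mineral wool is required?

L ≈ 12.4 mm

Series thermal resistances:
R_carbon steel = L/(kA) = 0.0009/(45.7×18.5) = 1.065×10^-6 K/W
R_gypsum plaster = L/(kA) = 0.029/(0.215×18.5) = 0.007291 K/W
R_outer film = 1/(h_o·A) = 1/(15.2×18.5) = 0.003556 K/W
Sum of the known resistances R_other = 0.01085 K/W
Required total resistance R_tot = ΔT/Q_allow = 32/1160 = 0.02759 K/W
R_mineral wool = R_tot − R_other = 0.01674 K/W
L = R·k·A = 0.01674×0.04×18.5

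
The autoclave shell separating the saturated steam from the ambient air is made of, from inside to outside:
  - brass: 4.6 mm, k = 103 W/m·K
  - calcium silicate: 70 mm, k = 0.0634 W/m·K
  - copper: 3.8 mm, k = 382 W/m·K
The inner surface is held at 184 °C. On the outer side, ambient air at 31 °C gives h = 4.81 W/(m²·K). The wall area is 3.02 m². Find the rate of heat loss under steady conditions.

Using the resistance-network approach (series):
R_brass = L/(kA) = 0.0046/(103×3.02) = 1.479×10^-5 K/W
R_calcium silicate = L/(kA) = 0.07/(0.0634×3.02) = 0.3656 K/W
R_copper = L/(kA) = 0.0038/(382×3.02) = 3.294×10^-6 K/W
R_outer film = 1/(h_o·A) = 1/(4.81×3.02) = 0.06884 K/W
R_total = 0.4345 K/W
Q = ΔT / R_total = 153 / 0.4345

Q ≈ 352 W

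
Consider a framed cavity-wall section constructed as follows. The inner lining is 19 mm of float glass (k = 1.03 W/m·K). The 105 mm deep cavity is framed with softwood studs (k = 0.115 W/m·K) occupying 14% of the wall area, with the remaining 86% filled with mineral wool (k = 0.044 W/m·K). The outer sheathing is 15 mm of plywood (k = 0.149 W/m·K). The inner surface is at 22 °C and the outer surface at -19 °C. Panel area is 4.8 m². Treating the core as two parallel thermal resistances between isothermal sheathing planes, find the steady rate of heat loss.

Sheathing layers in series; stud and cavity paths in parallel between them.
R_inner = 0.019/(1.03×4.8) = 0.003843 K/W
R_stud  = 0.105/(0.115×0.14×4.8) = 1.359 K/W
R_cav   = 0.105/(0.044×0.86×4.8) = 0.5781 K/W
1/R_core = 1/R_stud + 1/R_cav → R_core = 0.4055 K/W
R_outer = 0.015/(0.149×4.8) = 0.02097 K/W
R_total = 0.4304 K/W
Q = ΔT/R_total = 41/0.4304

Q ≈ 95.3 W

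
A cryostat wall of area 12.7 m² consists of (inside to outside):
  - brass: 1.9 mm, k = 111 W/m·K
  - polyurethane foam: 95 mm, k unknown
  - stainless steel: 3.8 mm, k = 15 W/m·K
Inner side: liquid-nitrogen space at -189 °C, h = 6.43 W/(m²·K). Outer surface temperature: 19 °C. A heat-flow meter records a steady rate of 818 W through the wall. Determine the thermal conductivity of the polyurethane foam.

Series thermal resistances:
R_inner film = 1/(h_i·A) = 1/(6.43×12.7) = 0.01225 K/W
R_brass = L/(kA) = 0.0019/(111×12.7) = 1.348×10^-6 K/W
R_stainless steel = L/(kA) = 0.0038/(15×12.7) = 1.995×10^-5 K/W
Sum of known resistances R_other = 0.01227 K/W
Total R = ΔT/Q = 208/818 = 0.2543 K/W
R_polyurethane foam = R_total − R_other = 0.242 K/W
k = L/(R·A) = 0.095/(0.242×12.7)

k ≈ 0.0309 W/(m·K)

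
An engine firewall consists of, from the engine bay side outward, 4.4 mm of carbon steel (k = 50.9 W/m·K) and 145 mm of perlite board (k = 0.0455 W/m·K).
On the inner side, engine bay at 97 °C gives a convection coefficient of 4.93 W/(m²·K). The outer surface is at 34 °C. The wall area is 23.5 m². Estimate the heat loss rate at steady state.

Treating each layer as a thermal resistance in series:
R_inner film = 1/(h_i·A) = 1/(4.93×23.5) = 0.008631 K/W
R_carbon steel = L/(kA) = 0.0044/(50.9×23.5) = 3.678×10^-6 K/W
R_perlite board = L/(kA) = 0.145/(0.0455×23.5) = 0.1356 K/W
R_total = 0.1442 K/W
Q = ΔT / R_total = 63 / 0.1442

Q ≈ 437 W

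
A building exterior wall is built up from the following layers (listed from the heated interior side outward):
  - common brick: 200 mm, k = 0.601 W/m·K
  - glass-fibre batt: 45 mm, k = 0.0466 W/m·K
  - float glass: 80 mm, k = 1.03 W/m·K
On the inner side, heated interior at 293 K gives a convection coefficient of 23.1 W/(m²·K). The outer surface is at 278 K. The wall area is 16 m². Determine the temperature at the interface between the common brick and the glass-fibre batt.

T ≈ 289 K

Using the resistance-network approach (series):
R_inner film = 1/(h_i·A) = 1/(23.1×16) = 0.002706 K/W
R_common brick = L/(kA) = 0.2/(0.601×16) = 0.0208 K/W
R_glass-fibre batt = L/(kA) = 0.045/(0.0466×16) = 0.06035 K/W
R_float glass = L/(kA) = 0.08/(1.03×16) = 0.004854 K/W
R_total = 0.08871 K/W;  Q = ΔT/R_total = 15/0.08871 = 169.1 W
T_interface = T_inner − Q·ΣR(inner→interface) = 293 − 169×0.0235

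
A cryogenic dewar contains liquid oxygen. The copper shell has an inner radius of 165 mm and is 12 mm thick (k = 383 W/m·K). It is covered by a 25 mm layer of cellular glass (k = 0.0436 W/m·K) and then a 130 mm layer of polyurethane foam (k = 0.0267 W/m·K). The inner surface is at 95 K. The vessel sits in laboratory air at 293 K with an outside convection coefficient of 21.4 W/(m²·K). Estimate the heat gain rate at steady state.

Spherical conduction: R = (1/r_in − 1/r_out)/(4πk) per layer; series-sum.
R_copper shell = (1/0.165 − 1/0.177)/(4π×383) = 8.537×10^-5 K/W
R_cellular glass = (1/0.177 − 1/0.202)/(4π×0.0436) = 1.276 K/W
R_polyurethane foam = (1/0.202 − 1/0.332)/(4π×0.0267) = 5.777 K/W
R_outer film = 1/(h·4πr_o²) = 1/(21.4×4π×0.332²) = 0.03374 K/W
R_total = 7.087 K/W
Q = ΔT/R_total = 198/7.087

Q ≈ 27.9 W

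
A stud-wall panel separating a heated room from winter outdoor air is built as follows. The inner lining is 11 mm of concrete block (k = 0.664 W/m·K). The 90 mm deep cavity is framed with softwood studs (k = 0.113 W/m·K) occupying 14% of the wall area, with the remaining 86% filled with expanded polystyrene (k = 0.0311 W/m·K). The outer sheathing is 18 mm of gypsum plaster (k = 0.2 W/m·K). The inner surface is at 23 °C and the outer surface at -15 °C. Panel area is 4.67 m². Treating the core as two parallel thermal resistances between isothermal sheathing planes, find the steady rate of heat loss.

Sheathing layers in series; stud and cavity paths in parallel between them.
R_inner = 0.011/(0.664×4.67) = 0.003547 K/W
R_stud  = 0.09/(0.113×0.14×4.67) = 1.218 K/W
R_cav   = 0.09/(0.0311×0.86×4.67) = 0.7206 K/W
1/R_core = 1/R_stud + 1/R_cav → R_core = 0.4528 K/W
R_outer = 0.018/(0.2×4.67) = 0.01927 K/W
R_total = 0.4756 K/W
Q = ΔT/R_total = 38/0.4756

Q ≈ 79.9 W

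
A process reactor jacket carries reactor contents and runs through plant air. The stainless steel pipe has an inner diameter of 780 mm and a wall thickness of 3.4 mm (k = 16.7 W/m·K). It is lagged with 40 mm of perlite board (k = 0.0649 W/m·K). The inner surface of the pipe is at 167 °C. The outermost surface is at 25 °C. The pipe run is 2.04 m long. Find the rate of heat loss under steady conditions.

Q ≈ 1220 W

Treating each annulus and film as a series resistance:
R_stainless steel pipe wall = ln(393.4/390)/(2π×16.7×2.04) = 4.055×10^-5 K/W
R_perlite board = ln(433.4/393.4)/(2π×0.0649×2.04) = 0.1164 K/W
R_total = 0.1164 K/W
Q = ΔT/R_total = 142/0.1164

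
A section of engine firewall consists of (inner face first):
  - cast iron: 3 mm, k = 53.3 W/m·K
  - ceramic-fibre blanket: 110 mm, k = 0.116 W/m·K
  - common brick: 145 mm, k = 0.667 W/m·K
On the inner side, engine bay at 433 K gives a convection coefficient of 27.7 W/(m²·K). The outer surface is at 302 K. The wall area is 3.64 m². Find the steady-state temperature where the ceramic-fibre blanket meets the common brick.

T ≈ 326 K

Model the wall as resistances in series:
R_inner film = 1/(h_i·A) = 1/(27.7×3.64) = 0.009918 K/W
R_cast iron = L/(kA) = 0.003/(53.3×3.64) = 1.546×10^-5 K/W
R_ceramic-fibre blanket = L/(kA) = 0.11/(0.116×3.64) = 0.2605 K/W
R_common brick = L/(kA) = 0.145/(0.667×3.64) = 0.05972 K/W
R_total = 0.3302 K/W;  Q = ΔT/R_total = 131/0.3302 = 396.8 W
T_interface = T_inner − Q·ΣR(inner→interface) = 433 − 397×0.2704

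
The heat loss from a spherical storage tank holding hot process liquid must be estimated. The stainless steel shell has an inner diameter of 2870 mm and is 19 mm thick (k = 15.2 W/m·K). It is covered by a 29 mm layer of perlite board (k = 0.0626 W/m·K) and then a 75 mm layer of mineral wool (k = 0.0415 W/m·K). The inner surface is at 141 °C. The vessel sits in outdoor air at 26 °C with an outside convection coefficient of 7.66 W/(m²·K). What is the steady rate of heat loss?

Q ≈ 1370 W

Each spherical layer contributes R = (1/r_i − 1/r_o)/(4πk):
R_stainless steel shell = (1/1.435 − 1/1.454)/(4π×15.2) = 4.767×10^-5 K/W
R_perlite board = (1/1.454 − 1/1.483)/(4π×0.0626) = 0.0171 K/W
R_mineral wool = (1/1.483 − 1/1.558)/(4π×0.0415) = 0.06224 K/W
R_outer film = 1/(h·4πr_o²) = 1/(7.66×4π×1.558²) = 0.00428 K/W
R_total = 0.08367 K/W
Q = ΔT/R_total = 115/0.08367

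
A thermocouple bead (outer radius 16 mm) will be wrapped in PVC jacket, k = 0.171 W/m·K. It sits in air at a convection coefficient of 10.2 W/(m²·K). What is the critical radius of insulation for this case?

r_cr ≈ 33.5 mm

For a sphere r_cr = 2k/h = 2×0.171/10.2
r_cr = 33.5 mm; since the bare radius (16 mm) is below r_cr, adding a thin layer of insulation will *increase* heat loss.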